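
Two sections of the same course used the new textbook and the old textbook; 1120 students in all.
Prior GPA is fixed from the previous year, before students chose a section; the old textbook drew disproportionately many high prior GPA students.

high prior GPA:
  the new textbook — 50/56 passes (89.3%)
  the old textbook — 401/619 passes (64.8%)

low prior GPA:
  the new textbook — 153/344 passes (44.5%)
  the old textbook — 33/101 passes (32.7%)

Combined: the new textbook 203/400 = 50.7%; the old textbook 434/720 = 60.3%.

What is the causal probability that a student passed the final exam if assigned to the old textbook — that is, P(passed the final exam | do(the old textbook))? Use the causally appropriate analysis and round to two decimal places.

Prior GPA band is set before the teaching method has any effect — it is not caused by the teaching method — and it independently drives the outcome. That makes it a confounder, so the causal comparison is within prior GPA band levels.
Standardising the old textbook to the population prior GPA band mix: 0.603·401/619 + 0.397·33/101 = 0.520.

0.52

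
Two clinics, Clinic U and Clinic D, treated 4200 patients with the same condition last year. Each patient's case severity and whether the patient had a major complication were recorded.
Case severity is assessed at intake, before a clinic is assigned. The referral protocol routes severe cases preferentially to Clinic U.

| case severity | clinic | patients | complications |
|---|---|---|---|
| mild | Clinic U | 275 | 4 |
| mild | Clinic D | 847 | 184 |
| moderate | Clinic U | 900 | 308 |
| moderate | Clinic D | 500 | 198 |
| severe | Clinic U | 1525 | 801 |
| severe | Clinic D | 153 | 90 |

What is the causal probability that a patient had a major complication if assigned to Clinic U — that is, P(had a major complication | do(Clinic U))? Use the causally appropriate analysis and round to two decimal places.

Within every case severity level Clinic U has the lower rate, yet pooled Clinic D does — Simpson's reversal.
Case severity satisfies the back-door criterion: it is not a descendant of the clinic, and it blocks the spurious path from clinic to outcome. Adjusting for it (i.e., using the within-case severity rates) gives the causal effect.
Standardising Clinic U to the population case severity mix: 0.267·4/275 + 0.333·308/900 + 0.400·801/1525 = 0.328.

0.33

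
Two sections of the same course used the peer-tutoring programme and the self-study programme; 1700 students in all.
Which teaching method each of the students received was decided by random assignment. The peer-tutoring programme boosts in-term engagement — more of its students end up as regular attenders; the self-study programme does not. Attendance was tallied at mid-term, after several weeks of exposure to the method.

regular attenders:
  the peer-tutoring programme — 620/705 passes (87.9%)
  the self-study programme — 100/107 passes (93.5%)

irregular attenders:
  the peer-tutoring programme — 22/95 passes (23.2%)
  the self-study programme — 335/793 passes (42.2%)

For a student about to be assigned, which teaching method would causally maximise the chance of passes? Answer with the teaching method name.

the peer-tutoring programme

Within every mid-term attendance level the self-study programme has the higher rate, yet pooled the peer-tutoring programme does — Simpson's reversal.
The distribution of mid-term attendance is itself part of what the teaching method does — it is an intermediate outcome. Holding it fixed would remove that part of the effect; the total effect is the pooled difference.
Pooled: the peer-tutoring programme 80.2% vs the self-study programme 48.3%; the peer-tutoring programme is higher overall.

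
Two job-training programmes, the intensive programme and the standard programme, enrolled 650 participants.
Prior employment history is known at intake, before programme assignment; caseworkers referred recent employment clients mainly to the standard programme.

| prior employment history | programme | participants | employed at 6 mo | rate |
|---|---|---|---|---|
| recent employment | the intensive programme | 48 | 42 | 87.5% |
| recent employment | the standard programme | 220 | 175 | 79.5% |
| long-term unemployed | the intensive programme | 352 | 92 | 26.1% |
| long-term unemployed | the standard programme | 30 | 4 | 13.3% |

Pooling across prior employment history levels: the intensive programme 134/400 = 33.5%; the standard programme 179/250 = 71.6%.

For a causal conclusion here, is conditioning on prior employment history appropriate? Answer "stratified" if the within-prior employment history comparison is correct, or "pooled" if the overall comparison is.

stratified

The stratified and pooled comparisons disagree (the intensive programme wins within each prior employment history; the standard programme wins overall), so the answer turns on the causal role of prior employment history.
Prior employment history differs across programmes for reasons unrelated to any effect of the programme itself, and it separately predicts the outcome — a classic confounder. We must compare within prior employment history levels.
Within each level — recent employment: 87.5% vs 79.5%; long-term unemployed: 26.1% vs 13.3% — the intensive programme is higher every time.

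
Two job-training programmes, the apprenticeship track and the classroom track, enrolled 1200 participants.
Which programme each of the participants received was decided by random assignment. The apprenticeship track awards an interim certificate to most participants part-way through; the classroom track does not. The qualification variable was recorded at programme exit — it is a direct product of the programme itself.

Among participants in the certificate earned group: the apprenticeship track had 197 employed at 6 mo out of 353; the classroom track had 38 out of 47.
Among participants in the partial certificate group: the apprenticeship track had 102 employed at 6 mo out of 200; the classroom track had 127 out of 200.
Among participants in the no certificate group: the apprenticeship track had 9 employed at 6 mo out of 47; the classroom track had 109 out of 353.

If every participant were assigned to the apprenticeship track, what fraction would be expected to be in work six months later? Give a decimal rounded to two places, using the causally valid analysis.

0.51

the classroom track is higher inside every qualification attained during the programme stratum but the apprenticeship track is higher in aggregate. Whether to stratify depends on how qualification attained during the programme relates to the programme.
Qualification attained during the programme is recorded after the programme and is itself shifted by it — it sits on the causal path from programme to outcome. Conditioning on a mediator would strip out part of the effect we want; the pooled comparison gives the total causal effect.
So P(outcome | do(the apprenticeship track)) is just the pooled rate for the apprenticeship track: 308/600 = 0.513.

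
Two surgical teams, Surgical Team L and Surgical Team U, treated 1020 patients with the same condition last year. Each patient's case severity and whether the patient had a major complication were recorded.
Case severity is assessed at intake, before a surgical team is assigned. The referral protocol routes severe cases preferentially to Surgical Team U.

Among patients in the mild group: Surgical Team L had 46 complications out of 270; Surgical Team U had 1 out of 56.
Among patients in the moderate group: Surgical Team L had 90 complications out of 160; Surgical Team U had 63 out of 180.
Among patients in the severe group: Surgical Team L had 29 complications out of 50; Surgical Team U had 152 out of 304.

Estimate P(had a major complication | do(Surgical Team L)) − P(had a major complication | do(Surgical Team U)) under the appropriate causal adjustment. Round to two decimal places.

+0.15

Case severity satisfies the back-door criterion: it is not a descendant of the surgical team, and it blocks the spurious path from surgical team to outcome. Adjusting for it (i.e., using the within-case severity rates) gives the causal effect.
Adjusting over the population distribution of case severity: 0.320·(0.170−0.018) + 0.333·(0.562−0.350) + 0.347·(0.580−0.500) = +0.147.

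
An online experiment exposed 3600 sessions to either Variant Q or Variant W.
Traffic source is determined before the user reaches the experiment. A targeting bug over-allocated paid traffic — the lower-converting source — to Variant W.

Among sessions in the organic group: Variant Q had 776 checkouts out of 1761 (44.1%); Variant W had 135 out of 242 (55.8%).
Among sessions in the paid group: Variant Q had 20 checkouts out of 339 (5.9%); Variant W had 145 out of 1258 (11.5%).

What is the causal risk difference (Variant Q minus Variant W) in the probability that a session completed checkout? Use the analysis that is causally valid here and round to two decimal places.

-0.09

The stratified and pooled comparisons disagree (Variant W wins within each traffic source; Variant Q wins overall), so the answer turns on the causal role of traffic source.
Traffic source is set before the variant has any effect — it is not caused by the variant — and it independently drives the outcome. That makes it a confounder, so the causal comparison is within traffic source levels.
Adjusting over the population distribution of traffic source: 0.556·(0.441−0.558) + 0.444·(0.059−0.115) = -0.090.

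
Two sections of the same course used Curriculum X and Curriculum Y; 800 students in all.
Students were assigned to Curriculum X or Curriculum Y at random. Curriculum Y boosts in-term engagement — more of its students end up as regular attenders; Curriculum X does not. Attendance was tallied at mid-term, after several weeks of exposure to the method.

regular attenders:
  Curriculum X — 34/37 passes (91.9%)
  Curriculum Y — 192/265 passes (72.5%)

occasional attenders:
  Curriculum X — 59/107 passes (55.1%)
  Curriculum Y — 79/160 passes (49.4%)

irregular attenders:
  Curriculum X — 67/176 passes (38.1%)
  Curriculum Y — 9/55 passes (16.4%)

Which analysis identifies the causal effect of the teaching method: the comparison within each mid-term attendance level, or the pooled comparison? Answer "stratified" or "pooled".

Mid-term attendance lies on the pathway teaching method → mid-term attendance → outcome, so adjusting for it blocks the indirect effect. For the total causal effect of teaching method, use the unadjusted pooled rates.
Pooled: Curriculum X 50.0% vs Curriculum Y 58.3%; Curriculum Y is higher overall.

pooled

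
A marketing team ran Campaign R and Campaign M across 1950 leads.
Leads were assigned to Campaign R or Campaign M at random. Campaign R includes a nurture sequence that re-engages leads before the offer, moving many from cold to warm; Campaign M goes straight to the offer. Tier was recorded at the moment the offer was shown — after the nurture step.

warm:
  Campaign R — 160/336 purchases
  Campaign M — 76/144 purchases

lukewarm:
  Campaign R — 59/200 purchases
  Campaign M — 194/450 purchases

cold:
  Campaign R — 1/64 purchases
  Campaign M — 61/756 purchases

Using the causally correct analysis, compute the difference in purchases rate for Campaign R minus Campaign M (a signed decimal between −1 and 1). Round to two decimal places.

Because the campaign influences engagement tier, engagement tier is a post-treatment mediator, not a confounder. Stratifying on it would bias the estimate; the causal effect is the crude pooled difference.
The causal difference is the pooled difference: 0.367 − 0.245 = +0.121.

+0.12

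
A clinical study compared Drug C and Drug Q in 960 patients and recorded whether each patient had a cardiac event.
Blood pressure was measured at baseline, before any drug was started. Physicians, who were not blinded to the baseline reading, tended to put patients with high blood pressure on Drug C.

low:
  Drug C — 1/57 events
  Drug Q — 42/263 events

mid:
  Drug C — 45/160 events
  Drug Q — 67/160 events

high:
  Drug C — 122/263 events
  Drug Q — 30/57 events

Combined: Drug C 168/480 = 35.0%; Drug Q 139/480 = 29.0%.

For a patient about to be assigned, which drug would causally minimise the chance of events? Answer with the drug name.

Drug C

Within every blood pressure level Drug C has the lower rate, yet pooled Drug Q does — Simpson's reversal.
Since blood pressure is a pre-existing factor (not a product of the drug) and it affects the outcome on its own, it is a confounder. The stratified rates, not the pooled rate, identify the causal effect.
Within each level — low: 1.8% vs 16.0%; mid: 28.1% vs 41.9%; high: 46.4% vs 52.6% — Drug C is lower every time.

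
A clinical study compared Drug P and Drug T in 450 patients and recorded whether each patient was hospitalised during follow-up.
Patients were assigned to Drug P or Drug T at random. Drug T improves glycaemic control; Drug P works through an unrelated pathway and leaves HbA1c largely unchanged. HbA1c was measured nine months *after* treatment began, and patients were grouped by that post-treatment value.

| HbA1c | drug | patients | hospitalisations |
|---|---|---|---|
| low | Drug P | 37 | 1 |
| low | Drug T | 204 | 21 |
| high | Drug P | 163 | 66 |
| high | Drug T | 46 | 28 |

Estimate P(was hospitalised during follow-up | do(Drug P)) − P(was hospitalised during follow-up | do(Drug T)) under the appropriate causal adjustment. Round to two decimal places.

+0.14

The HbA1c-specific comparison favours Drug P throughout, but the pooled figures favour Drug T. The question is whether to condition on HbA1c.
HbA1c is recorded after the drug and is itself shifted by it — it sits on the causal path from drug to outcome. Conditioning on a mediator would strip out part of the effect we want; the pooled comparison gives the total causal effect.
The causal difference is the pooled difference: 0.335 − 0.196 = +0.139.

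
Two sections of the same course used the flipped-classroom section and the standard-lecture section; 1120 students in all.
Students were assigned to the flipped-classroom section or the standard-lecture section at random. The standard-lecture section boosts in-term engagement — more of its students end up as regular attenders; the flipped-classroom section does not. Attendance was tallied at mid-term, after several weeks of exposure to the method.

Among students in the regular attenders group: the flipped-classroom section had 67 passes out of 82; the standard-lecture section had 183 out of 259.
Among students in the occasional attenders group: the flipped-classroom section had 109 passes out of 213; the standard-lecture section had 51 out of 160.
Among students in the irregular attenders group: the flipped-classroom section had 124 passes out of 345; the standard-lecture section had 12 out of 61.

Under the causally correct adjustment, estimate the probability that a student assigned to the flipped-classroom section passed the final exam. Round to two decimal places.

0.47

Within every mid-term attendance level the flipped-classroom section has the higher rate, yet pooled the standard-lecture section does — Simpson's reversal.
Mid-term attendance is recorded after the teaching method and is itself shifted by it — it sits on the causal path from teaching method to outcome. Conditioning on a mediator would strip out part of the effect we want; the pooled comparison gives the total causal effect.
So P(outcome | do(the flipped-classroom section)) is just the pooled rate for the flipped-classroom section: 300/640 = 0.469.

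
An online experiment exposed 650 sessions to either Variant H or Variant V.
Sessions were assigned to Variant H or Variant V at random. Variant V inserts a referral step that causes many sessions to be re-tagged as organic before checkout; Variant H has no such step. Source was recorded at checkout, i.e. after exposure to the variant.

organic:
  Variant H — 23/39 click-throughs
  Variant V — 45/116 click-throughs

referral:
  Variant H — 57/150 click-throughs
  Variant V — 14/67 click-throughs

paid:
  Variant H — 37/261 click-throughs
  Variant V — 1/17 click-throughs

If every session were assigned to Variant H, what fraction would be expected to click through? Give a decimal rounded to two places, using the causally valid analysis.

0.26

Stratifying would compare variants among sessions the variants themselves sorted into traffic source groups — a form of selection on an intermediate. The unconditioned pooled rates give the total causal effect.
So P(outcome | do(Variant H)) is just the pooled rate for Variant H: 117/450 = 0.260.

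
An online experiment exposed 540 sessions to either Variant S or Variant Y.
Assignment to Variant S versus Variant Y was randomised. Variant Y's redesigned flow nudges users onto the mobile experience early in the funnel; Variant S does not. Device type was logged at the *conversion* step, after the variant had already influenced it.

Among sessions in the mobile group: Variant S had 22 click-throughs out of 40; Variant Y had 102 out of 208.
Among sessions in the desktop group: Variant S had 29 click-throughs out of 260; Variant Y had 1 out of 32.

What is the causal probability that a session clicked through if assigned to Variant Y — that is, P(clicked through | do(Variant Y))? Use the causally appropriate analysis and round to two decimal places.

Within every device type level Variant S has the higher rate, yet pooled Variant Y does — Simpson's reversal.
Because the variant influences device type, device type is a post-treatment mediator, not a confounder. Stratifying on it would bias the estimate; the causal effect is the crude pooled difference.
So P(outcome | do(Variant Y)) is just the pooled rate for Variant Y: 103/240 = 0.429.

0.43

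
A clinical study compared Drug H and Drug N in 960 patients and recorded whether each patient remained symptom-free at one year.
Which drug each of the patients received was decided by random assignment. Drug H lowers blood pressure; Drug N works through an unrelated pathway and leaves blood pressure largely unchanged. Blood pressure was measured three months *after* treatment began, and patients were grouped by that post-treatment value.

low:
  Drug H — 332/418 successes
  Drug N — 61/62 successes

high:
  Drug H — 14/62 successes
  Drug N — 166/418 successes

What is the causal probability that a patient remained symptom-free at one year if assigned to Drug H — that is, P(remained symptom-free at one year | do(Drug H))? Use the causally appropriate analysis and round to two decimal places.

0.72

Blood pressure is recorded after the drug and is itself shifted by it — it sits on the causal path from drug to outcome. Conditioning on a mediator would strip out part of the effect we want; the pooled comparison gives the total causal effect.
So P(outcome | do(Drug H)) is just the pooled rate for Drug H: 346/480 = 0.721.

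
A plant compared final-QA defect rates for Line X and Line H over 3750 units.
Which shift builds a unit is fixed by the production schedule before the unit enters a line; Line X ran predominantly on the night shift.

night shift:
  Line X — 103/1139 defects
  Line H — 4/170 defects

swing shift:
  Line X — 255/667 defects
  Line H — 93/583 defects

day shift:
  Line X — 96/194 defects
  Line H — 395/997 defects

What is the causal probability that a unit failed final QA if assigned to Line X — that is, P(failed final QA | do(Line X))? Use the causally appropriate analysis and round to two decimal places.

0.32

Since shift is a pre-existing factor (not a product of the line) and it affects the outcome on its own, it is a confounder. The stratified rates, not the pooled rate, identify the causal effect.
Standardising Line X to the population shift mix: 0.349·103/1139 + 0.333·255/667 + 0.318·96/194 = 0.316.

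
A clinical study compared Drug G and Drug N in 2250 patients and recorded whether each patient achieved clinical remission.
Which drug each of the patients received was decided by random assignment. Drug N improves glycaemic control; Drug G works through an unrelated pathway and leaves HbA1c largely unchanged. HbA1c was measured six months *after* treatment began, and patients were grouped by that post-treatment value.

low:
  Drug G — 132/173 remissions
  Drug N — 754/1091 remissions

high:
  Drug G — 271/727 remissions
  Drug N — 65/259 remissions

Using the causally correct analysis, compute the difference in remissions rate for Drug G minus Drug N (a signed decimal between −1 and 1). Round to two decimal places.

-0.16

The stratified and pooled comparisons disagree (Drug G wins within each HbA1c; Drug N wins overall), so the answer turns on the causal role of HbA1c.
HbA1c lies on the pathway drug → HbA1c → outcome, so adjusting for it blocks the indirect effect. For the total causal effect of drug, use the unadjusted pooled rates.
The causal difference is the pooled difference: 0.448 − 0.607 = -0.159.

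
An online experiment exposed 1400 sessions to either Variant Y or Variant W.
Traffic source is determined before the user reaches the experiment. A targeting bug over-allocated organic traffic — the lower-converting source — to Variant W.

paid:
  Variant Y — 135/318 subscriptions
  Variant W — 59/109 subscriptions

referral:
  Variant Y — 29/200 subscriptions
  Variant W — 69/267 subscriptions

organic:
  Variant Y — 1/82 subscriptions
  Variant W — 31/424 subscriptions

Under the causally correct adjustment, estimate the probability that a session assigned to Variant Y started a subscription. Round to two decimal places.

The stratified and pooled comparisons disagree (Variant W wins within each traffic source; Variant Y wins overall), so the answer turns on the causal role of traffic source.
Nothing the variant does changes traffic source; the imbalance is an allocation artefact. With traffic source also predicting the outcome, the pooled figure is confounded, and the within-stratum comparison is the causal one.
Standardising Variant Y to the population traffic source mix: 0.305·135/318 + 0.334·29/200 + 0.361·1/82 = 0.182.

0.18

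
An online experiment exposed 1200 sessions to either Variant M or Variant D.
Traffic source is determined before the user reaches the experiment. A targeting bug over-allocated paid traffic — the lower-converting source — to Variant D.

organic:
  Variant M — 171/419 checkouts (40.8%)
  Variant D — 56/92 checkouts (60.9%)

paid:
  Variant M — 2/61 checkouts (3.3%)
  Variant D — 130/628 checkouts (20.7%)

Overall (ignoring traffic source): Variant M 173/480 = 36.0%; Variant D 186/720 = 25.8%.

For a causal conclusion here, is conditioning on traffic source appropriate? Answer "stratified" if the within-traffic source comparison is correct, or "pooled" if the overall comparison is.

stratified

The stratified and pooled comparisons disagree (Variant D wins within each traffic source; Variant M wins overall), so the answer turns on the causal role of traffic source.
Traffic source is set before the variant has any effect — it is not caused by the variant — and it independently drives the outcome. That makes it a confounder, so the causal comparison is within traffic source levels.
Within each level — organic: 40.8% vs 60.9%; paid: 3.3% vs 20.7% — Variant D is higher every time.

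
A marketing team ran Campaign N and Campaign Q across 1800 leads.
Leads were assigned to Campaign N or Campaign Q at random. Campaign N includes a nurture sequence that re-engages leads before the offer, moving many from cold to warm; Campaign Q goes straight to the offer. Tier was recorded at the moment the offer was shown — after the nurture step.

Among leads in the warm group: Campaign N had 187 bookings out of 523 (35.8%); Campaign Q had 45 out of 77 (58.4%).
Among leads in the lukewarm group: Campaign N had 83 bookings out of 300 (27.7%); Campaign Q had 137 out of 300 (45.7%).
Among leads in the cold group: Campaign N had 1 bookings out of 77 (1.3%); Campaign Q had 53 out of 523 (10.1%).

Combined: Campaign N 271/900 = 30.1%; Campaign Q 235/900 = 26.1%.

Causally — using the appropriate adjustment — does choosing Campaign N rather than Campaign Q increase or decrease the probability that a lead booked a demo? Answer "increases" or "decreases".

increases

Stratifying would compare campaigns among leads the campaigns themselves sorted into engagement tier groups — a form of selection on an intermediate. The unconditioned pooled rates give the total causal effect.
Pooled: Campaign N 30.1% vs Campaign Q 26.1%; Campaign N is higher overall.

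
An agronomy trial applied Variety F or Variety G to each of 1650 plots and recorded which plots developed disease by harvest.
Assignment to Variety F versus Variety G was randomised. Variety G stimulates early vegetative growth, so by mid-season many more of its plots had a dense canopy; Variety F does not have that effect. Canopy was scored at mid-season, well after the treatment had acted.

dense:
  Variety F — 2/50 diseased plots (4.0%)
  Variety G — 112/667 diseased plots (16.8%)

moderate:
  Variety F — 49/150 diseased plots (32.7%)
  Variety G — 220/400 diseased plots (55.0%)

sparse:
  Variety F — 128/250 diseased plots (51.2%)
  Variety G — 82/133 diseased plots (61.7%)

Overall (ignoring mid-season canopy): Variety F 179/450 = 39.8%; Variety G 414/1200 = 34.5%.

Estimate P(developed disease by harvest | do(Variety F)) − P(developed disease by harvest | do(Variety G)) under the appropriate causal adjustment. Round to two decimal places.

+0.05

The mid-season canopy-specific comparison favours Variety F throughout, but the pooled figures favour Variety G. The question is whether to condition on mid-season canopy.
Mid-season canopy is recorded after the variety and is itself shifted by it — it sits on the causal path from variety to outcome. Conditioning on a mediator would strip out part of the effect we want; the pooled comparison gives the total causal effect.
The causal difference is the pooled difference: 0.398 − 0.345 = +0.053.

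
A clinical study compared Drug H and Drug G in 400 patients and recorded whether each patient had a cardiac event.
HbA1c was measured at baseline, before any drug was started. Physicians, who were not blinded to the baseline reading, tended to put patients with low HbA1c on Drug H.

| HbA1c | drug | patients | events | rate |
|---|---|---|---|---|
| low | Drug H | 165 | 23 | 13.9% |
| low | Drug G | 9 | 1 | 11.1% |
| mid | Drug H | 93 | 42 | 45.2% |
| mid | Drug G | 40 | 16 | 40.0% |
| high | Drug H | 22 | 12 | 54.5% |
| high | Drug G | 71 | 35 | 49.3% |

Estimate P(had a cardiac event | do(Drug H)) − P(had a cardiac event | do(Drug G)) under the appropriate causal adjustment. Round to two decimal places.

+0.04

Drug G is lower inside every HbA1c stratum but Drug H is lower in aggregate. Whether to stratify depends on how HbA1c relates to the drug.
Nothing the drug does changes HbA1c; the imbalance is an allocation artefact. With HbA1c also predicting the outcome, the pooled figure is confounded, and the within-stratum comparison is the causal one.
Adjusting over the population distribution of HbA1c: 0.435·(0.139−0.111) + 0.333·(0.452−0.400) + 0.233·(0.545−0.493) = +0.042.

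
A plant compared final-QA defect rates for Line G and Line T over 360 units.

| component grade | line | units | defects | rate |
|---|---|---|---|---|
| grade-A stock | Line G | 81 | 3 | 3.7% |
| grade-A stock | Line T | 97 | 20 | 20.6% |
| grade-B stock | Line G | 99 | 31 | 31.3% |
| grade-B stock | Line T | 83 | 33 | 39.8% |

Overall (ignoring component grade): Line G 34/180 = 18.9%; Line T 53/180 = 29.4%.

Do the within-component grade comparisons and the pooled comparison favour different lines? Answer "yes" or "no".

Within each component grade level (grade-A stock 3.7% vs 20.6%; grade-B stock 31.3% vs 39.8%), Line G has the lower rate every time. Pooled: 18.9% vs 29.4% — Line G has the lower rate overall. They agree.

no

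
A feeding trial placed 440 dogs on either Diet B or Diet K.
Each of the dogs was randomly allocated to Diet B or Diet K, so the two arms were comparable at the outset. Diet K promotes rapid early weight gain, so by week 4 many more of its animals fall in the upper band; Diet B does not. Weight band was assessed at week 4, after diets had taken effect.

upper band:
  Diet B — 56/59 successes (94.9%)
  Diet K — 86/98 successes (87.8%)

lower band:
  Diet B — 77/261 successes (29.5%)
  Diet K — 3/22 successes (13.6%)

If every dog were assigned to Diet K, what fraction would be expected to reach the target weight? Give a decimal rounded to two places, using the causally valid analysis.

Within every week-4 weight band level Diet B has the higher rate, yet pooled Diet K does — Simpson's reversal.
Week-4 weight band is recorded after the diet and is itself shifted by it — it sits on the causal path from diet to outcome. Conditioning on a mediator would strip out part of the effect we want; the pooled comparison gives the total causal effect.
So P(outcome | do(Diet K)) is just the pooled rate for Diet K: 89/120 = 0.742.

0.74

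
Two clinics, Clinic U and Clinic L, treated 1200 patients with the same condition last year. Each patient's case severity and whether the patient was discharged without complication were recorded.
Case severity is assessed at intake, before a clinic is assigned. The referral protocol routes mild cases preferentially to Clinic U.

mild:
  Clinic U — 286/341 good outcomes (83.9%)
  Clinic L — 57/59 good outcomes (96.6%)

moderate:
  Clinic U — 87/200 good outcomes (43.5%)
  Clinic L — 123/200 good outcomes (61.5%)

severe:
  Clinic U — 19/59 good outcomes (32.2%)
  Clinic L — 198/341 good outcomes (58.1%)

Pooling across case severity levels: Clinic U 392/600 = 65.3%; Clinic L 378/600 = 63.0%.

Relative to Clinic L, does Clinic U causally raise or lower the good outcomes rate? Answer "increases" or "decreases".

Within every case severity level Clinic L has the higher rate, yet pooled Clinic U does — Simpson's reversal.
Case severity satisfies the back-door criterion: it is not a descendant of the clinic, and it blocks the spurious path from clinic to outcome. Adjusting for it (i.e., using the within-case severity rates) gives the causal effect.
Within each level — mild: 83.9% vs 96.6%; moderate: 43.5% vs 61.5%; severe: 32.2% vs 58.1% — Clinic L is higher every time.

decreases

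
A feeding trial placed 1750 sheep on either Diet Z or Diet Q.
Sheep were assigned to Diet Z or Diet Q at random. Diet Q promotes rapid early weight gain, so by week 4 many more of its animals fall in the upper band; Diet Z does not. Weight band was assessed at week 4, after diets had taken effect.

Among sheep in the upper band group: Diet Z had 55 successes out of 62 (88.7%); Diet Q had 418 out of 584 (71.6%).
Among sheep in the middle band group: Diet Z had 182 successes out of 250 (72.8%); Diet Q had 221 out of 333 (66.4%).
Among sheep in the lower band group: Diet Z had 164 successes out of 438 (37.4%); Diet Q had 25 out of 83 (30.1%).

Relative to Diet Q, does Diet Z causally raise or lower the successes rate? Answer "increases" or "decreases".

Week-4 weight band here is a post-treatment variable shaped by the diet; conditioning on it would introduce bias rather than remove it. The overall comparison is the causal one.
Pooled: Diet Z 53.5% vs Diet Q 66.4%; Diet Q is higher overall.

decreases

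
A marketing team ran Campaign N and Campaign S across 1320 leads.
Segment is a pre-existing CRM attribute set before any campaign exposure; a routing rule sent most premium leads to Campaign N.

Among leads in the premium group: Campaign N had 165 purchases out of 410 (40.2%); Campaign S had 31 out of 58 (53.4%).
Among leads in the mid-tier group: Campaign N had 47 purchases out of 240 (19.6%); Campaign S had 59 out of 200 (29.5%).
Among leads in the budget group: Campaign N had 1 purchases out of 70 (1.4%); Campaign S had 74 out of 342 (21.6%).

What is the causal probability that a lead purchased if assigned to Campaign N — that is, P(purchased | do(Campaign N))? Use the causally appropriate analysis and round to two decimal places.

Campaign S is higher inside every customer segment stratum but Campaign N is higher in aggregate. Whether to stratify depends on how customer segment relates to the campaign.
Nothing the campaign does changes customer segment; the imbalance is an allocation artefact. With customer segment also predicting the outcome, the pooled figure is confounded, and the within-stratum comparison is the causal one.
Standardising Campaign N to the population customer segment mix: 0.355·165/410 + 0.333·47/240 + 0.312·1/70 = 0.212.

0.21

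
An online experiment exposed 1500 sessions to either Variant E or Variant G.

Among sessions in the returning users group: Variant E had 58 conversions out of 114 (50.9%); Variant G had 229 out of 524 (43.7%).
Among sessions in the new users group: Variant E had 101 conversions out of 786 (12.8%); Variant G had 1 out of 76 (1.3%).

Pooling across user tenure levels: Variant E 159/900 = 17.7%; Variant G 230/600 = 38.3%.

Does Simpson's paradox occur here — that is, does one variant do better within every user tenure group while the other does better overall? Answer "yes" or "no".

yes

Within each user tenure level (returning users 50.9% vs 43.7%; new users 12.8% vs 1.3%), Variant E has the higher rate every time. Pooled: 17.7% vs 38.3% — Variant G has the higher rate overall. The two comparisons disagree.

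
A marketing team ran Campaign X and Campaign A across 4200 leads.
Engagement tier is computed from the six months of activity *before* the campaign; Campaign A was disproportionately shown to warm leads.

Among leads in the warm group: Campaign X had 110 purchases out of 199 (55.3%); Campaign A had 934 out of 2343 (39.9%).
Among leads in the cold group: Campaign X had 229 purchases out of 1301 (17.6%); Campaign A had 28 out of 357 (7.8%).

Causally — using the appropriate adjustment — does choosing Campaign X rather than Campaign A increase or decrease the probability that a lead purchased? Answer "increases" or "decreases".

Within every engagement tier level Campaign X has the higher rate, yet pooled Campaign A does — Simpson's reversal.
Engagement tier satisfies the back-door criterion: it is not a descendant of the campaign, and it blocks the spurious path from campaign to outcome. Adjusting for it (i.e., using the within-engagement tier rates) gives the causal effect.
Within each level — warm: 55.3% vs 39.9%; cold: 17.6% vs 7.8% — Campaign X is higher every time.

increases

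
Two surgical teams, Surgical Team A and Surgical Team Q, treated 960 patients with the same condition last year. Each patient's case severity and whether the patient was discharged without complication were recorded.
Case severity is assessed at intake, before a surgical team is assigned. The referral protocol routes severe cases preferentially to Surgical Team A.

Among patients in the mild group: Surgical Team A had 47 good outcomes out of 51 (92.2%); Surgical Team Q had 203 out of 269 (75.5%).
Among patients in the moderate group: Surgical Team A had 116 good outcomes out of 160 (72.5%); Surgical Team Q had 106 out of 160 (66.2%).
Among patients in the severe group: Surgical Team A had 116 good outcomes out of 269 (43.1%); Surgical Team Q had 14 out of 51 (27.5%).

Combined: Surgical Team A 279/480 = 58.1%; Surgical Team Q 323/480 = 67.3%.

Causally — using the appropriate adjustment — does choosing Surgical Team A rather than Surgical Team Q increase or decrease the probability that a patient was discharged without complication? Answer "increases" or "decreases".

increases

Surgical Team A is higher inside every case severity stratum but Surgical Team Q is higher in aggregate. Whether to stratify depends on how case severity relates to the surgical team.
Here case severity is a common cause — it drives both which surgical team a case falls under and the outcome. The crude comparison mixes populations; the stratum-specific rates are the causally relevant ones.
Within each level — mild: 92.2% vs 75.5%; moderate: 72.5% vs 66.2%; severe: 43.1% vs 27.5% — Surgical Team A is higher every time.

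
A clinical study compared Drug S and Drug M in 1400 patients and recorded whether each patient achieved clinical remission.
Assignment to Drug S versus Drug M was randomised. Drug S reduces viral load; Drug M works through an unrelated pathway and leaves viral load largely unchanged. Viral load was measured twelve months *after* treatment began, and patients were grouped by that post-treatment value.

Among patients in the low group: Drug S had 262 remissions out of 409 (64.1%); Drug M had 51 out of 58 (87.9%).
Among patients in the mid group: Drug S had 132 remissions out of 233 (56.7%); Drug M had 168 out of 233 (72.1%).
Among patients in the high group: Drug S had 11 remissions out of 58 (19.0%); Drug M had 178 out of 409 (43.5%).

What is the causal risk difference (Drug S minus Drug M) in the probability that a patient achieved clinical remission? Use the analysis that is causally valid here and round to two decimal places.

Within every viral load level Drug M has the higher rate, yet pooled Drug S does — Simpson's reversal.
Viral load is recorded after the drug and is itself shifted by it — it sits on the causal path from drug to outcome. Conditioning on a mediator would strip out part of the effect we want; the pooled comparison gives the total causal effect.
The causal difference is the pooled difference: 0.579 − 0.567 = +0.011.

+0.01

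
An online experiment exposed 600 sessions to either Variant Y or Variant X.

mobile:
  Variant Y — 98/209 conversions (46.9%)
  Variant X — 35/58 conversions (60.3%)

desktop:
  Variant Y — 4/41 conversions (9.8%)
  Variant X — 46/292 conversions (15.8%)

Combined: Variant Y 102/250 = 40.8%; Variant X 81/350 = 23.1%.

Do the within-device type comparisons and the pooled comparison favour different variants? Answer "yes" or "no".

Within each device type level (mobile 46.9% vs 60.3%; desktop 9.8% vs 15.8%), Variant X has the higher rate every time. Pooled: 40.8% vs 23.1% — Variant Y has the higher rate overall. The two comparisons disagree.

yes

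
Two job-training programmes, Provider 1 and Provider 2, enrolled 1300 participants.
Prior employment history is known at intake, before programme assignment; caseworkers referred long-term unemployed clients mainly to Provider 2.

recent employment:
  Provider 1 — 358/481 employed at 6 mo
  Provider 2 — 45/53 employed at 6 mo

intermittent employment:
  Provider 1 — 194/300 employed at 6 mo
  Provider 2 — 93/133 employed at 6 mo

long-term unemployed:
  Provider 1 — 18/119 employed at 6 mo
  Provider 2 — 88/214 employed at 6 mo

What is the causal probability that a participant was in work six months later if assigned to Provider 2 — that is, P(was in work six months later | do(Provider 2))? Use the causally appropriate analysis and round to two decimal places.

0.69

Within every prior employment history level Provider 2 has the higher rate, yet pooled Provider 1 does — Simpson's reversal.
Since prior employment history is a pre-existing factor (not a product of the programme) and it affects the outcome on its own, it is a confounder. The stratified rates, not the pooled rate, identify the causal effect.
Standardising Provider 2 to the population prior employment history mix: 0.411·45/53 + 0.333·93/133 + 0.256·88/214 = 0.687.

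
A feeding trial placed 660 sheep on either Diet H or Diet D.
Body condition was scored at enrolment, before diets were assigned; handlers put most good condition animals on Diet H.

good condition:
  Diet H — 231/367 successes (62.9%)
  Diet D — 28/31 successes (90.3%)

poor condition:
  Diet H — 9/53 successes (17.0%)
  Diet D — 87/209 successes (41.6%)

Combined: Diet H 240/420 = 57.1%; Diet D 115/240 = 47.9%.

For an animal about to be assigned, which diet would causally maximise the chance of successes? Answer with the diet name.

Diet D

The starting body condition-specific comparison favours Diet D throughout, but the pooled figures favour Diet H. The question is whether to condition on starting body condition.
Starting body condition satisfies the back-door criterion: it is not a descendant of the diet, and it blocks the spurious path from diet to outcome. Adjusting for it (i.e., using the within-starting body condition rates) gives the causal effect.
Within each level — good condition: 62.9% vs 90.3%; poor condition: 17.0% vs 41.6% — Diet D is higher every time.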